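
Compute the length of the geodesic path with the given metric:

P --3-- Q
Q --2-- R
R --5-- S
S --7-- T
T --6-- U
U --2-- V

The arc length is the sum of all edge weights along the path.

Arc length = 3 + 2 + 5 + 7 + 6 + 2 = 25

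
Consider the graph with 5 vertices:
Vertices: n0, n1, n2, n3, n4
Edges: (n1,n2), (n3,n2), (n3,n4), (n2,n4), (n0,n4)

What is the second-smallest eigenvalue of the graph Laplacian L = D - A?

Degrees: deg(n0) = 1, deg(n1) = 1, deg(n2) = 3, deg(n3) = 2, deg(n4) = 3.
L = D − A with rows/columns ordered (n0, n1, n2, n3, n4):
  [ 1,  0,  0,  0, -1]
  [ 0,  1, -1,  0,  0]
  [ 0, -1,  3, -1, -1]
  [ 0,  0, -1,  2, -1]
  [-1,  0, -1, -1,  3]
Characteristic polynomial: det(λI − L) = λ(λ² − 5λ + 3)(λ² − 5λ + 5).
Roots: λ = 0; (λ² − 5λ + 3) = 0 ⇒ λ = (5 ± √13)/2 ≈ 0.6972, 4.3028; (λ² − 5λ + 5) = 0 ⇒ λ = (5 ± √5)/2 ≈ 1.382, 3.618.
(Check: the roots sum (with multiplicity) to 10, matching trace L = Σdeg = 2·5 = 10.)
Laplacian eigenvalues: [0.0, 0.6972, 1.382, 3.618, 4.3028]. Algebraic connectivity (smallest non-zero eigenvalue) = 0.6972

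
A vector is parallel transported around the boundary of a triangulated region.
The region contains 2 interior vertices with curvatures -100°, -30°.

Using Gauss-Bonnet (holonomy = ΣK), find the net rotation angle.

Holonomy = total enclosed curvature = (-100°) + (-30°) = -130°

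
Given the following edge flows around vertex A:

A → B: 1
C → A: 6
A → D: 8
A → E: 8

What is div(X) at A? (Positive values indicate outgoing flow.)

Divergence = sum of outgoing flows = 1 + (-6) + 8 + 8 = 11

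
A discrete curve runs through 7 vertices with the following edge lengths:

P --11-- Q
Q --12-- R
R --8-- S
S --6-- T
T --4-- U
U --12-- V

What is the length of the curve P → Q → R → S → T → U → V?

Arc length = 11 + 12 + 8 + 6 + 4 + 12 = 53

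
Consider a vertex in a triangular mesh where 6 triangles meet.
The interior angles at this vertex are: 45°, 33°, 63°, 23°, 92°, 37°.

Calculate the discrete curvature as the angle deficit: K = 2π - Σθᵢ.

Sum of angles = 293°. K = 360° - 293° = 67° = 67π/180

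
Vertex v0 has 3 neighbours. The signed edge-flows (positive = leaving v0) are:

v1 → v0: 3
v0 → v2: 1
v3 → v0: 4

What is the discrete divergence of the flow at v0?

Divergence = sum of outgoing flows = (-3) + 1 + (-4) = -6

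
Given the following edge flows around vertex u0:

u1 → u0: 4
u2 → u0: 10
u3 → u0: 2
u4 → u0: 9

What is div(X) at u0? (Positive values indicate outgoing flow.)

Divergence = sum of outgoing flows = (-4) + (-10) + (-2) + (-9) = -25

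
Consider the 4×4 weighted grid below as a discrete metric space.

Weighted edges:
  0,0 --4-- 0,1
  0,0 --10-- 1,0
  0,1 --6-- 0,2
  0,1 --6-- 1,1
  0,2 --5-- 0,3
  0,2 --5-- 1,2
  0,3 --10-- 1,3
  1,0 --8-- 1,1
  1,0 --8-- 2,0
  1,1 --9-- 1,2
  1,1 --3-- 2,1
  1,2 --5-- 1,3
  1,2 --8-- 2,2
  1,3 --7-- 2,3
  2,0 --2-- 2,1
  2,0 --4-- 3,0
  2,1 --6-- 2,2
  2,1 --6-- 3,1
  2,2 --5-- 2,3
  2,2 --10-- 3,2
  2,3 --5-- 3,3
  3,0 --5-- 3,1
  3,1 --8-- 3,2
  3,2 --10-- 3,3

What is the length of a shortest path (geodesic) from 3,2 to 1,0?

Shortest path: 3,2 → 3,1 → 2,1 → 2,0 → 1,0, total weight = 24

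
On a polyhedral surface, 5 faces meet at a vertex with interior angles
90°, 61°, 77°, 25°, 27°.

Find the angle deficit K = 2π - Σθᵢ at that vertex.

Sum of angles = 280°. K = 360° - 280° = 80° = 4π/9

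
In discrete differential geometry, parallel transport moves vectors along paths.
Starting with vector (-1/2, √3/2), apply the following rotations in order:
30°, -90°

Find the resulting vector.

Total rotation: 30° + (-90°) = -60°. Final vector: (0.5000, 0.8660)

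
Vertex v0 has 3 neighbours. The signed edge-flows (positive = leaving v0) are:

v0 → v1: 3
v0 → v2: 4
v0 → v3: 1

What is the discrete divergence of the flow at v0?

Divergence = sum of outgoing flows = 3 + 4 + 1 = 8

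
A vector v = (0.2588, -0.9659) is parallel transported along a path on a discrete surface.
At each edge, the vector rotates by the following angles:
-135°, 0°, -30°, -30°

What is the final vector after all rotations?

Total rotation: (-135°) + 0° + (-30°) + (-30°) = -195° ≡ 165° (mod 360°). Final vector: (0, 1)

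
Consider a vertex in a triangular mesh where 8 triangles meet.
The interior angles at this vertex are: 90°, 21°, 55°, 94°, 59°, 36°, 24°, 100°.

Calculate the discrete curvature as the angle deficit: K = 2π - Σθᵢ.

Sum of angles = 479°. K = 360° - 479° = -119° = -119π/180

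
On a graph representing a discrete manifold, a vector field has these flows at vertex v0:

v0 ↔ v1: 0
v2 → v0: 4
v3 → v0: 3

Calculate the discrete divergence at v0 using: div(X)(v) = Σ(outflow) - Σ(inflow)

Divergence = sum of outgoing flows = 0 + (-4) + (-3) = -7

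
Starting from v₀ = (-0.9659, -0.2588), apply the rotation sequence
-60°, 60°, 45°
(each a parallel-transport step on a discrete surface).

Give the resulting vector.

Total rotation: (-60°) + 60° + 45° = 45°. Final vector: (-0.5000, -0.8660)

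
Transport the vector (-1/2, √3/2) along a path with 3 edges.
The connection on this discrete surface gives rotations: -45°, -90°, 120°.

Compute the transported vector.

Total rotation: (-45°) + (-90°) + 120° = -15°. Final vector: (-0.2588, 0.9659)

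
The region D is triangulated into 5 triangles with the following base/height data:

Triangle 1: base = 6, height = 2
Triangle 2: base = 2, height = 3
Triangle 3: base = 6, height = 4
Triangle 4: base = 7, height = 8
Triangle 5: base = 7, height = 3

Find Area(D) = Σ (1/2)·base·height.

(1/2)×6×2 + (1/2)×2×3 + (1/2)×6×4 + (1/2)×7×8 + (1/2)×7×3 = 59.5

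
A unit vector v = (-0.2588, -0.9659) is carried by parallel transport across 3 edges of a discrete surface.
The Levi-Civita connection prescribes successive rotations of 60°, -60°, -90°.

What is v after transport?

Total rotation: 60° + (-60°) + (-90°) = -90°. Final vector: (-0.9659, 0.2588)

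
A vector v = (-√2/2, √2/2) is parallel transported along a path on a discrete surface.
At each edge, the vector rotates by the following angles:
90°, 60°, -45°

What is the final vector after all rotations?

Total rotation: 90° + 60° + (-45°) = 105°. Final vector: (-0.5000, -0.8660)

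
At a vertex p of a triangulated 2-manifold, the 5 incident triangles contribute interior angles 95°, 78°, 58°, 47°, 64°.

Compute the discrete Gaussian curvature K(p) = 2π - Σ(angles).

Sum of angles = 342°. K = 360° - 342° = 18° = π/10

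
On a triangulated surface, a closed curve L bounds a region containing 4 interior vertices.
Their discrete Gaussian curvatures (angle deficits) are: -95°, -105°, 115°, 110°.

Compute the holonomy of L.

Holonomy = total enclosed curvature = (-95°) + (-105°) + 115° + 110° = 25°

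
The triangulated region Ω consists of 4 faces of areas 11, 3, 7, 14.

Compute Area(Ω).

11 + 3 + 7 + 14 = 35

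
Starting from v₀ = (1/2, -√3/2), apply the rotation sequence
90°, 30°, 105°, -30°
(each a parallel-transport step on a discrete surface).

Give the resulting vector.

Total rotation: 90° + 30° + 105° + (-30°) = 195° ≡ -165° (mod 360°). Final vector: (-0.7071, 0.7071)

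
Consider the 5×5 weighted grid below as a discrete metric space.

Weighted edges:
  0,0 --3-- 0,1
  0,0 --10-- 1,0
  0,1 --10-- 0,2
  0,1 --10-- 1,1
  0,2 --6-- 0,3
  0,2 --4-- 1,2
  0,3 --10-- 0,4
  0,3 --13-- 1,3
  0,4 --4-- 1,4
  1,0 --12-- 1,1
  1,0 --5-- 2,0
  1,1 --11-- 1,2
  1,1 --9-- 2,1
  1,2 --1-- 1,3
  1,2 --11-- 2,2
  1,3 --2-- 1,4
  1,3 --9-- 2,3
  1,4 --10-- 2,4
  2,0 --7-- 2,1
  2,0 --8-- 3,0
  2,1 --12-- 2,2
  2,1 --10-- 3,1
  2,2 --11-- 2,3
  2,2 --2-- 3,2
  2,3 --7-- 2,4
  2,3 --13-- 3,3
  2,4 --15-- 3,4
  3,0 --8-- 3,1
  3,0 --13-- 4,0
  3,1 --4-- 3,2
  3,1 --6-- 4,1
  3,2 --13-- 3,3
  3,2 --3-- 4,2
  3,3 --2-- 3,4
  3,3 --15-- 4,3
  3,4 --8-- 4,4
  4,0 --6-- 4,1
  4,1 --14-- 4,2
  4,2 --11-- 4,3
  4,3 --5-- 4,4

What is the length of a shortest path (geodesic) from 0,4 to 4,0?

Shortest path: 0,4 → 1,4 → 1,3 → 1,2 → 2,2 → 3,2 → 3,1 → 4,1 → 4,0, total weight = 36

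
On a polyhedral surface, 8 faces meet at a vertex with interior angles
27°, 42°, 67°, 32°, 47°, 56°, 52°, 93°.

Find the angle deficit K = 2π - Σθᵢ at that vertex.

Sum of angles = 416°. K = 360° - 416° = -56° = -14π/45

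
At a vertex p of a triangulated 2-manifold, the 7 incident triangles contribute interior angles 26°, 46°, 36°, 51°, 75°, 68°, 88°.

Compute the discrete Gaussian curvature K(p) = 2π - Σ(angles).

Sum of angles = 390°. K = 360° - 390° = -30° = -π/6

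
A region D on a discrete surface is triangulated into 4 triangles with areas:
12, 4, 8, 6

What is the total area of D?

12 + 4 + 8 + 6 = 30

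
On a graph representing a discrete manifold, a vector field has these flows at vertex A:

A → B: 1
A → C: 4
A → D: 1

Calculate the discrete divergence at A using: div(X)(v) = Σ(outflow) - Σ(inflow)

Divergence = sum of outgoing flows = 1 + 4 + 1 = 6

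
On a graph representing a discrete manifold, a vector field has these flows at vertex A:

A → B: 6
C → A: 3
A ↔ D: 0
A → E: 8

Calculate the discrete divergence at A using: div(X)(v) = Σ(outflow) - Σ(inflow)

Divergence = sum of outgoing flows = 6 + (-3) + 0 + 8 = 11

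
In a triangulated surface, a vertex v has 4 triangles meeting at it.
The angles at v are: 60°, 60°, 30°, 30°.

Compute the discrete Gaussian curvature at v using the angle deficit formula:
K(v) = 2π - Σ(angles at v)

Sum of angles = 180°. K = 360° - 180° = 180° = π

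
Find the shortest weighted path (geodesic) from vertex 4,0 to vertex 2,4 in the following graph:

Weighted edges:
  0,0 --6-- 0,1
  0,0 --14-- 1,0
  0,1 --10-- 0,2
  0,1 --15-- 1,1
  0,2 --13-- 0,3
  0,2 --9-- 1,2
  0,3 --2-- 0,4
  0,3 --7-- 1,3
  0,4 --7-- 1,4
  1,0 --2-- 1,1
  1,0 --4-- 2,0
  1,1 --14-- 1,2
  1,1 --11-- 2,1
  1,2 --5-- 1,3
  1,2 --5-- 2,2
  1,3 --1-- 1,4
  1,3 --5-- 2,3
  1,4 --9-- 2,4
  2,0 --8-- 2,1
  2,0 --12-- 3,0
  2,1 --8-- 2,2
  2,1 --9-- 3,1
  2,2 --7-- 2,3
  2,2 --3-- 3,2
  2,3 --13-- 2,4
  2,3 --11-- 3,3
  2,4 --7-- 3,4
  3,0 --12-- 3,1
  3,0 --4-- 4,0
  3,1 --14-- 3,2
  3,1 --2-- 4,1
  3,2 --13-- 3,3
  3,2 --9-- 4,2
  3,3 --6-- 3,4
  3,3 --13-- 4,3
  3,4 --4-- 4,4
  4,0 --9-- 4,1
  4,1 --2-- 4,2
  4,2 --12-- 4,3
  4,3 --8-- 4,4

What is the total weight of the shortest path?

Shortest path: 4,0 → 4,1 → 4,2 → 4,3 → 4,4 → 3,4 → 2,4, total weight = 42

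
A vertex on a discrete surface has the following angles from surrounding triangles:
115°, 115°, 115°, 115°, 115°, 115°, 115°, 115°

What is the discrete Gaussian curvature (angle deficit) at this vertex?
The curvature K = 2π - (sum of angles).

Sum of angles = 920°. K = 360° - 920° = -560° = -28π/9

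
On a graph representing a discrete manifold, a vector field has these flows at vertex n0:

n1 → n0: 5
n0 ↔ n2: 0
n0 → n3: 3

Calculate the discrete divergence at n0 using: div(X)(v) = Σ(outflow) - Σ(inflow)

Divergence = sum of outgoing flows = (-5) + 0 + 3 = -2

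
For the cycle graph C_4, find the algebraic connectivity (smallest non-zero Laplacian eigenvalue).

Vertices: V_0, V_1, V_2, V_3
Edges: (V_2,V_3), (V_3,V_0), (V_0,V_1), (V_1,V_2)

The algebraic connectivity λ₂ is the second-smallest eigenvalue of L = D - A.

The cycle graph C_n has Laplacian eigenvalues λ_k = 2 − 2cos(2πk/n), k = 0, 1, …, n−1. Here n = 4:
k=0: 2 − 2cos(0) = 0.0; k=1: 2 − 2cos(π/2) = 2.0; k=2: 2 − 2cos(π) = 4.0; k=3: 2 − 2cos(3π/2) = 2.0.
Laplacian eigenvalues: [0.0, 2.0, 2.0, 4.0]. Algebraic connectivity (smallest non-zero eigenvalue) = 2.0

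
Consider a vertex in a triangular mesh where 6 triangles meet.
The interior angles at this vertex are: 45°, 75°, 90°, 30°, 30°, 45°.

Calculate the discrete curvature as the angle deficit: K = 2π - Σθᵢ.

Sum of angles = 315°. K = 360° - 315° = 45°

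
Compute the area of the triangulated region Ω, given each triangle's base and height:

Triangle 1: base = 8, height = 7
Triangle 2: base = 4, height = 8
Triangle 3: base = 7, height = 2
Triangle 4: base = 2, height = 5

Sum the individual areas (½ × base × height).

(1/2)×8×7 + (1/2)×4×8 + (1/2)×7×2 + (1/2)×2×5 = 56.0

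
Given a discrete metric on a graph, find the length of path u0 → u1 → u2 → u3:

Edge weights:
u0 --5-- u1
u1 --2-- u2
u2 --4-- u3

Arc length = 5 + 2 + 4 = 11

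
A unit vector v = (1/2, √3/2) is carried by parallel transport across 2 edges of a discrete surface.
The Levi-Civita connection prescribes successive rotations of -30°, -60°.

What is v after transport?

Total rotation: (-30°) + (-60°) = -90°. Final vector: (0.8660, -0.5000)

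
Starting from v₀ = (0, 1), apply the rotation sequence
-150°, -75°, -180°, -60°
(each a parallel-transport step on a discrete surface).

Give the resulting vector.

Total rotation: (-150°) + (-75°) + (-180°) + (-60°) = -465° ≡ -105° (mod 360°). Final vector: (0.9659, -0.2588)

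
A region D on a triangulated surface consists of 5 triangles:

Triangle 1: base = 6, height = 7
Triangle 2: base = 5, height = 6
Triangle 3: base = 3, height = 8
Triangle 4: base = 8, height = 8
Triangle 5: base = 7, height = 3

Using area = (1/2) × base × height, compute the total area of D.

(1/2)×6×7 + (1/2)×5×6 + (1/2)×3×8 + (1/2)×8×8 + (1/2)×7×3 = 90.5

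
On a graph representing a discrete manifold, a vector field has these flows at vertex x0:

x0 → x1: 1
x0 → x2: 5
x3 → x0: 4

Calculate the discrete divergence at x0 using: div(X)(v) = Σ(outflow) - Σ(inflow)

Divergence = sum of outgoing flows = 1 + 5 + (-4) = 2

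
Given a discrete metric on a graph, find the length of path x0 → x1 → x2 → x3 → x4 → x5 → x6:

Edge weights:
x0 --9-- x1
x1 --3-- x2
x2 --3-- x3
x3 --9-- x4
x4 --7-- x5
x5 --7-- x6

Arc length = 9 + 3 + 3 + 9 + 7 + 7 = 38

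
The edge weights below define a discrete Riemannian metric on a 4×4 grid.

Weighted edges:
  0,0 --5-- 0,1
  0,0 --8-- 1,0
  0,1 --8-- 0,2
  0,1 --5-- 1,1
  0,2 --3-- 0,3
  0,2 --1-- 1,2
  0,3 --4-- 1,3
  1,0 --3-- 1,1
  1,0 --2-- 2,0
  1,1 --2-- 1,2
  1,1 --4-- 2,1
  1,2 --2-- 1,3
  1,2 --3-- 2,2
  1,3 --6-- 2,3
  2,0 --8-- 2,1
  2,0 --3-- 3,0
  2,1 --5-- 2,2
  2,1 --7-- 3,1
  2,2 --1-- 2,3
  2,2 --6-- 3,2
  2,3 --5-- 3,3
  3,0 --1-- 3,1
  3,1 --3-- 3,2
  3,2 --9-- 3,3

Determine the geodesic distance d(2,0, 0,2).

Shortest path: 2,0 → 1,0 → 1,1 → 1,2 → 0,2, total weight = 8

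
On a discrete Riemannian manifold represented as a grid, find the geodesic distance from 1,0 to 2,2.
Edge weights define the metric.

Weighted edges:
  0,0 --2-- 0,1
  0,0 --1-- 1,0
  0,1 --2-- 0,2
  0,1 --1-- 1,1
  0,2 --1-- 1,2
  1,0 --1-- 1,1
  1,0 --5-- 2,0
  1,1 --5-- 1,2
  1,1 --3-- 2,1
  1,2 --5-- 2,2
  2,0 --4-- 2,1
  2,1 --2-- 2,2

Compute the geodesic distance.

Shortest path: 1,0 → 1,1 → 2,1 → 2,2, total weight = 6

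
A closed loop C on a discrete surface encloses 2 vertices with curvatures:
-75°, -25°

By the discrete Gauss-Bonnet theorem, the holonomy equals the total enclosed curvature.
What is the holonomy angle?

Holonomy = total enclosed curvature = (-75°) + (-25°) = -100°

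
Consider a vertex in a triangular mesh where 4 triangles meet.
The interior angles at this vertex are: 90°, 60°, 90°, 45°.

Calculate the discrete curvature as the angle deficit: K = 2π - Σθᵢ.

Sum of angles = 285°. K = 360° - 285° = 75°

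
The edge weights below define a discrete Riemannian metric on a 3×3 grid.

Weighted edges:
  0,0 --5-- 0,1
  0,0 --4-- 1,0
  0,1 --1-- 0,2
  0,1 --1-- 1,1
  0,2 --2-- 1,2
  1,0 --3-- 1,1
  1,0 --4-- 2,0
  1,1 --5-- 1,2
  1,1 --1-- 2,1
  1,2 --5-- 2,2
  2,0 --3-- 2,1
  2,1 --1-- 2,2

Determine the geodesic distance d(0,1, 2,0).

Shortest path: 0,1 → 1,1 → 2,1 → 2,0, total weight = 5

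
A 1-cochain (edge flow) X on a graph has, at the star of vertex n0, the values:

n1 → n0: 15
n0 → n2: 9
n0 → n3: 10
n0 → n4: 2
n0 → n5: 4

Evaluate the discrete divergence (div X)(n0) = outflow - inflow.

Divergence = sum of outgoing flows = (-15) + 9 + 10 + 2 + 4 = 10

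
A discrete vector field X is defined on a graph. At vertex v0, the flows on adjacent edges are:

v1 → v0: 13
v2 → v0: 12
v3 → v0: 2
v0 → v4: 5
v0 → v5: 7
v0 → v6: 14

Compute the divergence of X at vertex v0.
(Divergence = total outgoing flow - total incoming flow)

Divergence = sum of outgoing flows = (-13) + (-12) + (-2) + 5 + 7 + 14 = -1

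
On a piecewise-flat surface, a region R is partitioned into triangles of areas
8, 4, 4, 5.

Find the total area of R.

8 + 4 + 4 + 5 = 21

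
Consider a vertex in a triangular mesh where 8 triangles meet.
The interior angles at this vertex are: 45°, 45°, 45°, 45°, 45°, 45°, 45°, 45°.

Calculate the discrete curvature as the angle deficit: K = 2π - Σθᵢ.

Sum of angles = 360°. K = 360° - 360° = 0° = 0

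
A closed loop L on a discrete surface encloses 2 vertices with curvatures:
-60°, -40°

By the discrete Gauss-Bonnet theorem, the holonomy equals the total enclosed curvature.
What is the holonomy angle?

Holonomy = total enclosed curvature = (-60°) + (-40°) = -100°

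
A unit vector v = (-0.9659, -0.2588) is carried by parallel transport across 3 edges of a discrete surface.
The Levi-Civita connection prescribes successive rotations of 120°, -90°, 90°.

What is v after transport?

Total rotation: 120° + (-90°) + 90° = 120°. Final vector: (0.7071, -0.7071)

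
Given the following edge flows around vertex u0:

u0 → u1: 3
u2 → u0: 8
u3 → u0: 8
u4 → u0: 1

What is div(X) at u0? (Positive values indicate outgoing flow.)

Divergence = sum of outgoing flows = 3 + (-8) + (-8) + (-1) = -14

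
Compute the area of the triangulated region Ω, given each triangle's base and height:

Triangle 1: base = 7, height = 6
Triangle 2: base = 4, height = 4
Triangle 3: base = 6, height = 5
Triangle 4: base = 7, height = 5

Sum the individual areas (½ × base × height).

(1/2)×7×6 + (1/2)×4×4 + (1/2)×6×5 + (1/2)×7×5 = 61.5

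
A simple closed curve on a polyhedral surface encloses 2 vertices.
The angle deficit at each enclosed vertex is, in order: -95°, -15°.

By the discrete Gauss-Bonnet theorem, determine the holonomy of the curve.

Holonomy = total enclosed curvature = (-95°) + (-15°) = -110°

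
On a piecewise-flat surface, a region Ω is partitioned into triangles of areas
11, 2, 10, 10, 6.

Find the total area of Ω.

11 + 2 + 10 + 10 + 6 = 39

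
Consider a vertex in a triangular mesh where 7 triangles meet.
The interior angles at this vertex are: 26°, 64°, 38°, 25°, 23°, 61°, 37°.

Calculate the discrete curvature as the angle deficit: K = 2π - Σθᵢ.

Sum of angles = 274°. K = 360° - 274° = 86° = 43π/90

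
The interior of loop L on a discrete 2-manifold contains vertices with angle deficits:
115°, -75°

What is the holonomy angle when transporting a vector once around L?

Holonomy = total enclosed curvature = 115° + (-75°) = 40°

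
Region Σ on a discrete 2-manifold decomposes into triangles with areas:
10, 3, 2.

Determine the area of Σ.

10 + 3 + 2 = 15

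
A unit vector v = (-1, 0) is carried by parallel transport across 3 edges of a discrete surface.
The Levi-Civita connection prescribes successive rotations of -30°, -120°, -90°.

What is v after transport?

Total rotation: (-30°) + (-120°) + (-90°) = -240° ≡ 120° (mod 360°). Final vector: (0.5000, -0.8660)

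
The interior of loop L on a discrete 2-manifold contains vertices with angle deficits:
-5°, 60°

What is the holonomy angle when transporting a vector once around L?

Holonomy = total enclosed curvature = (-5°) + 60° = 55°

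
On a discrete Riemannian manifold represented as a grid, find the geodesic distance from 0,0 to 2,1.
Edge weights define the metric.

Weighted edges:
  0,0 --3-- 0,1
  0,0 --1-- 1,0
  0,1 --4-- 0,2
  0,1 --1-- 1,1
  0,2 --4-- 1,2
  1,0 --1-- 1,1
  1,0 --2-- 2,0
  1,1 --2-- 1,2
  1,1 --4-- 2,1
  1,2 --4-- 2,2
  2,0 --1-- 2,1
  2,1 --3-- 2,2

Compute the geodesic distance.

Shortest path: 0,0 → 1,0 → 2,0 → 2,1, total weight = 4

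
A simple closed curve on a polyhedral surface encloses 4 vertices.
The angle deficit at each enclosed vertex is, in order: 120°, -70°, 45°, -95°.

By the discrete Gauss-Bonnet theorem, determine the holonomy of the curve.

Holonomy = total enclosed curvature = 120° + (-70°) + 45° + (-95°) = 0°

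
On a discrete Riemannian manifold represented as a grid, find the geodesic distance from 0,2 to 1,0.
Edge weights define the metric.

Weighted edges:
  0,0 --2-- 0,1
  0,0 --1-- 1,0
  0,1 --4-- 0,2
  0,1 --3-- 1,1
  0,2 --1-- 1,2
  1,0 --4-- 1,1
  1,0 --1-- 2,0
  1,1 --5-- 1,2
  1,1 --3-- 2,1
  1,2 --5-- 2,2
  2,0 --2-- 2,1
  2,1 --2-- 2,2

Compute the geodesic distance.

Shortest path: 0,2 → 0,1 → 0,0 → 1,0, total weight = 7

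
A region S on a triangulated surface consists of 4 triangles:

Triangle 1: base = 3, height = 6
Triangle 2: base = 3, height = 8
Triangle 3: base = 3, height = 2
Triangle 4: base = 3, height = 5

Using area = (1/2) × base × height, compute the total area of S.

(1/2)×3×6 + (1/2)×3×8 + (1/2)×3×2 + (1/2)×3×5 = 31.5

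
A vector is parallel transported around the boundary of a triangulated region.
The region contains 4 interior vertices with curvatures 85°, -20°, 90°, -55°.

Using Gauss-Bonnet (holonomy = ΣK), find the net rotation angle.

Holonomy = total enclosed curvature = 85° + (-20°) + 90° + (-55°) = 100°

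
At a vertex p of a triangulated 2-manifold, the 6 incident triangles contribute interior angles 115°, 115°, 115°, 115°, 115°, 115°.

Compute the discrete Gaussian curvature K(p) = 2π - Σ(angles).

Sum of angles = 690°. K = 360° - 690° = -330°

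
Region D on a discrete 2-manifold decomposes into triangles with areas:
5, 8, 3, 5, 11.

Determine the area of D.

5 + 8 + 3 + 5 + 11 = 32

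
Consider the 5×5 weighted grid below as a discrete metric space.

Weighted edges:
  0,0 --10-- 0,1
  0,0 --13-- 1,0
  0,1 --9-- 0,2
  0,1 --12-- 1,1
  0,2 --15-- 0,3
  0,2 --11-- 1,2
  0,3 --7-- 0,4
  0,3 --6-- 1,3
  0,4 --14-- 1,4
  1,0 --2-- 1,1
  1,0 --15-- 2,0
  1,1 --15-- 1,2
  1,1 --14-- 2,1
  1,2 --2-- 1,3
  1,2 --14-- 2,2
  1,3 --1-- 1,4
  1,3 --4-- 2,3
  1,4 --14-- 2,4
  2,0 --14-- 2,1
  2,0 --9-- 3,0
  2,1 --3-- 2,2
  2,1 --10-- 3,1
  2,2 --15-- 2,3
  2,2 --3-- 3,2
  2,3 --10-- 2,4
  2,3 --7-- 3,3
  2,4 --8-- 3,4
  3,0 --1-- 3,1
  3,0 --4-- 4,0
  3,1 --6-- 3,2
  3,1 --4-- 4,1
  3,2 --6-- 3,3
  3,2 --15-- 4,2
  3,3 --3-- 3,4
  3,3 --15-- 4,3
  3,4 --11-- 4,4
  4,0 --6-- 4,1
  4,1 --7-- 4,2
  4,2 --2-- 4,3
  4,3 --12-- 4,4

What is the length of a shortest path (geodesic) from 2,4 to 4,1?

Shortest path: 2,4 → 3,4 → 3,3 → 3,2 → 3,1 → 4,1, total weight = 27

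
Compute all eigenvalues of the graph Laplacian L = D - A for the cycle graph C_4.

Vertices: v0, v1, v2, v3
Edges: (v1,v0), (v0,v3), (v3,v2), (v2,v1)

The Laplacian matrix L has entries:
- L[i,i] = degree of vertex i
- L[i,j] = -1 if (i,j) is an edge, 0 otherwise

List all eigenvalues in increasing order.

The cycle graph C_n has Laplacian eigenvalues λ_k = 2 − 2cos(2πk/n), k = 0, 1, …, n−1. Here n = 4:
k=0: 2 − 2cos(0) = 0.0; k=1: 2 − 2cos(π/2) = 2.0; k=2: 2 − 2cos(π) = 4.0; k=3: 2 − 2cos(3π/2) = 2.0.
Laplacian eigenvalues (increasing order): [0.0, 2.0, 2.0, 4.0]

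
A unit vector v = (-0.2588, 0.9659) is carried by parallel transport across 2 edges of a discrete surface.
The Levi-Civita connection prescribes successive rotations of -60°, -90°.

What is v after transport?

Total rotation: (-60°) + (-90°) = -150°. Final vector: (0.7071, -0.7071)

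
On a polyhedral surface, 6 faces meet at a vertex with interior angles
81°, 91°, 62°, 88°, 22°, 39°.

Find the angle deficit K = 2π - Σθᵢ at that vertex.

Sum of angles = 383°. K = 360° - 383° = -23° = -23π/180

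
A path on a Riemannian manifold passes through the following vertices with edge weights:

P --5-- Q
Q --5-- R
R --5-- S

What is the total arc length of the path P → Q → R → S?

Arc length = 5 + 5 + 5 = 15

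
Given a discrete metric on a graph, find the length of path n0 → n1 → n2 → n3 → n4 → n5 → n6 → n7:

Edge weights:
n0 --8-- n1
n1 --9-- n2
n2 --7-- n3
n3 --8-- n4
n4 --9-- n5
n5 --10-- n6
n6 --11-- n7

Arc length = 8 + 9 + 7 + 8 + 9 + 10 + 11 = 62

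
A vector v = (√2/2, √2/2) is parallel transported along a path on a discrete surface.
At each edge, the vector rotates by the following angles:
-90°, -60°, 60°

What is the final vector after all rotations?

Total rotation: (-90°) + (-60°) + 60° = -90°. Final vector: (0.7071, -0.7071)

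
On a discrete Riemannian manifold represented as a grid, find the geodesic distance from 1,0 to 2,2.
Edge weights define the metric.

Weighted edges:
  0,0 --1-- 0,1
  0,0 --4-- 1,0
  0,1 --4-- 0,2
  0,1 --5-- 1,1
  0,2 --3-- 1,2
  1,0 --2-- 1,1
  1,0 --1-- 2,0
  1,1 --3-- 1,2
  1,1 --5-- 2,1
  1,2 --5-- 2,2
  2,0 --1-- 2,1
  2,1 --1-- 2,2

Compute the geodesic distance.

Shortest path: 1,0 → 2,0 → 2,1 → 2,2, total weight = 3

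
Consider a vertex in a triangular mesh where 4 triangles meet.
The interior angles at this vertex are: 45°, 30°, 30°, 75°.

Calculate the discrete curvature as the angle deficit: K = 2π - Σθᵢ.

Sum of angles = 180°. K = 360° - 180° = 180°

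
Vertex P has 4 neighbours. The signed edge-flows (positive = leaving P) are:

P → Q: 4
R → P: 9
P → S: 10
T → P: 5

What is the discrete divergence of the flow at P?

Divergence = sum of outgoing flows = 4 + (-9) + 10 + (-5) = 0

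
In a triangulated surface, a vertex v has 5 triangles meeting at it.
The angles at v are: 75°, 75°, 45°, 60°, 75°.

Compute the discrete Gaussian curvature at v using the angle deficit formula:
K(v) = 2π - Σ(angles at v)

Sum of angles = 330°. K = 360° - 330° = 30°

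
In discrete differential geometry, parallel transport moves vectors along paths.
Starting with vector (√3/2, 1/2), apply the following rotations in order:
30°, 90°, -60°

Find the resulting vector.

Total rotation: 30° + 90° + (-60°) = 60°. Final vector: (0, 1)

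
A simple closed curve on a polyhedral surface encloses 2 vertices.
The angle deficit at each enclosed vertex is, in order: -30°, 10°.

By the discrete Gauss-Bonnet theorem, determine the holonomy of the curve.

Holonomy = total enclosed curvature = (-30°) + 10° = -20°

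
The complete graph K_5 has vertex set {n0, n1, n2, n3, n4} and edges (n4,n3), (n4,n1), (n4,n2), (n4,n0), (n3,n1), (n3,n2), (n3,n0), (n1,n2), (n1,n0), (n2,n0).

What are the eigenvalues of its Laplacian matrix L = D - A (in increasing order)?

For the complete graph K_n, L = nI − J (J = all-ones matrix). J has eigenvalues n (once, eigenvector 𝟙) and 0 (multiplicity n−1), so L has eigenvalues 0 (once) and n (multiplicity n−1). Here n = 5: eigenvalue 0 once and 5 with multiplicity 4.
Laplacian eigenvalues (increasing order): [0.0, 5.0, 5.0, 5.0, 5.0]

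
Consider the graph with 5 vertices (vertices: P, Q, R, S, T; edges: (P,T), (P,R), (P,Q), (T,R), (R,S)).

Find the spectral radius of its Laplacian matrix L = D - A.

Degrees: deg(P) = 3, deg(Q) = 1, deg(R) = 3, deg(S) = 1, deg(T) = 2.
L = D − A with rows/columns ordered (P, Q, R, S, T):
  [ 3, -1, -1,  0, -1]
  [-1,  1,  0,  0,  0]
  [-1,  0,  3, -1, -1]
  [ 0,  0, -1,  1,  0]
  [-1,  0, -1,  0,  2]
Characteristic polynomial: det(λI − L) = λ(λ² − 5λ + 3)(λ² − 5λ + 5).
Roots: λ = 0; (λ² − 5λ + 3) = 0 ⇒ λ = (5 ± √13)/2 ≈ 0.6972, 4.3028; (λ² − 5λ + 5) = 0 ⇒ λ = (5 ± √5)/2 ≈ 1.382, 3.618.
(Check: the roots sum (with multiplicity) to 10, matching trace L = Σdeg = 2·5 = 10.)
Laplacian eigenvalues: [0.0, 0.6972, 1.382, 3.618, 4.3028]. Largest eigenvalue (spectral radius) = 4.3028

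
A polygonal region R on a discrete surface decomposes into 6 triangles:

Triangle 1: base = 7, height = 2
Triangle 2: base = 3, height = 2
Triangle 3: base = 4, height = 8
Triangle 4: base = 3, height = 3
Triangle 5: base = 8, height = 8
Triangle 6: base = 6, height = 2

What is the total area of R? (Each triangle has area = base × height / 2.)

(1/2)×7×2 + (1/2)×3×2 + (1/2)×4×8 + (1/2)×3×3 + (1/2)×8×8 + (1/2)×6×2 = 68.5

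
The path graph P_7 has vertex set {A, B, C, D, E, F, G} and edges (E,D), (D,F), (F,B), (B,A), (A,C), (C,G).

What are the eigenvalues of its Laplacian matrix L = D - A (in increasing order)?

The path graph P_n has Laplacian eigenvalues λ_k = 2 − 2cos(kπ/n), k = 0, 1, …, n−1. Here n = 7:
k=0: 2 − 2cos(0) = 0.0; k=1: 2 − 2cos(π/7) = 0.1981; k=2: 2 − 2cos(2π/7) = 0.753; k=3: 2 − 2cos(3π/7) = 1.555; k=4: 2 − 2cos(4π/7) = 2.445; k=5: 2 − 2cos(5π/7) = 3.247; k=6: 2 − 2cos(6π/7) = 3.8019.
Laplacian eigenvalues (increasing order): [0.0, 0.1981, 0.753, 1.555, 2.445, 3.247, 3.8019]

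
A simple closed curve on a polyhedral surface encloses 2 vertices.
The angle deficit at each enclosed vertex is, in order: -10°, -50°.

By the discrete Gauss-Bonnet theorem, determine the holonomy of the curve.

Holonomy = total enclosed curvature = (-10°) + (-50°) = -60°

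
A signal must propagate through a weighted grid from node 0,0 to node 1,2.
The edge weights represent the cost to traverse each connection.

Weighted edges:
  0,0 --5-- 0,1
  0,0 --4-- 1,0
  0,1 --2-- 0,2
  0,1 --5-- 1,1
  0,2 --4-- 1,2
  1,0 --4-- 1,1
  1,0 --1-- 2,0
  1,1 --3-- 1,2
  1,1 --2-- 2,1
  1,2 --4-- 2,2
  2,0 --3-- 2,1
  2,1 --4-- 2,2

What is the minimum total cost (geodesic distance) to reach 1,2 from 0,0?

Shortest path: 0,0 → 0,1 → 0,2 → 1,2, total weight = 11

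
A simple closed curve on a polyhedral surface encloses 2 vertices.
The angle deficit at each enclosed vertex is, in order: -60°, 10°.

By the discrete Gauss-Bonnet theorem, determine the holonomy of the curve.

Holonomy = total enclosed curvature = (-60°) + 10° = -50°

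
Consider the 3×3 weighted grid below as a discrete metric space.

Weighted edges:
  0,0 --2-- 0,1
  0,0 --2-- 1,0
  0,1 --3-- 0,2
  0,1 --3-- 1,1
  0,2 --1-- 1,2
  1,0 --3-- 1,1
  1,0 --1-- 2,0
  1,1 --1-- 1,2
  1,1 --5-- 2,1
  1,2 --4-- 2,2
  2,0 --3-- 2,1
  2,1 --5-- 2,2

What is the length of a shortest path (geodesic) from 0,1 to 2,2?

Shortest path: 0,1 → 0,2 → 1,2 → 2,2, total weight = 8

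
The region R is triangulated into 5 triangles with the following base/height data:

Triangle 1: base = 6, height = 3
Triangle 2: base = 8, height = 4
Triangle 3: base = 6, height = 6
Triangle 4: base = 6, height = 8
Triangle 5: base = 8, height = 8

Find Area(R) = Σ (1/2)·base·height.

(1/2)×6×3 + (1/2)×8×4 + (1/2)×6×6 + (1/2)×6×8 + (1/2)×8×8 = 99.0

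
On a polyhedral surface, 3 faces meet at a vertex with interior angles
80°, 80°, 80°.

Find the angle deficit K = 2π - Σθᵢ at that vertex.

Sum of angles = 240°. K = 360° - 240° = 120°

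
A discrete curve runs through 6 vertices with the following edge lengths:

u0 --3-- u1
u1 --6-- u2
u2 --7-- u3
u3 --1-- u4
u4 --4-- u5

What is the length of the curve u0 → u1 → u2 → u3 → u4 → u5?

Arc length = 3 + 6 + 7 + 1 + 4 = 21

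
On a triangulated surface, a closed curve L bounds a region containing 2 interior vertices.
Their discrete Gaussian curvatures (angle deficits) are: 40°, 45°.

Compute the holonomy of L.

Holonomy = total enclosed curvature = 40° + 45° = 85°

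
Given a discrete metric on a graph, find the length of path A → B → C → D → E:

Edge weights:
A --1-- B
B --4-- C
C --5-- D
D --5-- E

Arc length = 1 + 4 + 5 + 5 = 15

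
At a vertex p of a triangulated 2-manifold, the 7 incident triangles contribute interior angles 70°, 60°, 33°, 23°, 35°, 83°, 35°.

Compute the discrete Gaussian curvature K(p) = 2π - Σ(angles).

Sum of angles = 339°. K = 360° - 339° = 21° = 7π/60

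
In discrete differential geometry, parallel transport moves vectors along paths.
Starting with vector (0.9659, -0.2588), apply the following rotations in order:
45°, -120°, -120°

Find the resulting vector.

Total rotation: 45° + (-120°) + (-120°) = -195° ≡ 165° (mod 360°). Final vector: (-0.8660, 0.5000)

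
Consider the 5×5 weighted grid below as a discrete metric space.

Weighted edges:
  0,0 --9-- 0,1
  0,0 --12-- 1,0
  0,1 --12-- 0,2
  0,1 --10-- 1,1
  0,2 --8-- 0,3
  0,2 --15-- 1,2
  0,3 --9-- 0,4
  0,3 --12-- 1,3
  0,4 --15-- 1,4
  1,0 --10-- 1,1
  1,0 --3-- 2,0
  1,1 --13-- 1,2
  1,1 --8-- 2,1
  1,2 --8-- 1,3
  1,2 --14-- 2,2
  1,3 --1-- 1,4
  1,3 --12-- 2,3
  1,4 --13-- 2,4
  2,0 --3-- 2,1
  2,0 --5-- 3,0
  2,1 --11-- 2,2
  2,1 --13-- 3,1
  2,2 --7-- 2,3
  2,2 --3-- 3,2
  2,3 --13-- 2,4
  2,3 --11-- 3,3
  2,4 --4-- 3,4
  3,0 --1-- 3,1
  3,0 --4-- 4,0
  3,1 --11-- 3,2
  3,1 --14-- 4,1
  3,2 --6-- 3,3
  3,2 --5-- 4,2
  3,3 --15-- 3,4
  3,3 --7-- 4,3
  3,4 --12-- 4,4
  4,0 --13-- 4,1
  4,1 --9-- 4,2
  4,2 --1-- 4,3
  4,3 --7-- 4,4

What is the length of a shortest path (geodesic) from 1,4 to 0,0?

Shortest path: 1,4 → 1,3 → 1,2 → 1,1 → 0,1 → 0,0, total weight = 41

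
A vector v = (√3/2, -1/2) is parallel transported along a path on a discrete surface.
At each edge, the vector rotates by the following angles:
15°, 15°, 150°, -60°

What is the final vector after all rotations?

Total rotation: 15° + 15° + 150° + (-60°) = 120°. Final vector: (0, 1)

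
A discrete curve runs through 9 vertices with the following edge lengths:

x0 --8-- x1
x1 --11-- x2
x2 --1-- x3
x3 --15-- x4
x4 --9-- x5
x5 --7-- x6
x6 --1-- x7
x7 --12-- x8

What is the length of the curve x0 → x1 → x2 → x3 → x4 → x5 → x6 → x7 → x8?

Arc length = 8 + 11 + 1 + 15 + 9 + 7 + 1 + 12 = 64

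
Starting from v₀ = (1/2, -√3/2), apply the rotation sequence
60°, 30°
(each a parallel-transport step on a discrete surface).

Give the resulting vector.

Total rotation: 60° + 30° = 90°. Final vector: (0.8660, 0.5000)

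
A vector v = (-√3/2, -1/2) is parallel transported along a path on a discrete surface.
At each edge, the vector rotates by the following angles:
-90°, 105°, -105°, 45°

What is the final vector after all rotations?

Total rotation: (-90°) + 105° + (-105°) + 45° = -45°. Final vector: (-0.9659, 0.2588)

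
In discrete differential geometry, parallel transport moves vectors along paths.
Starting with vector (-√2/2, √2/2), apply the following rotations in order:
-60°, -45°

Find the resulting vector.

Total rotation: (-60°) + (-45°) = -105°. Final vector: (0.8660, 0.5000)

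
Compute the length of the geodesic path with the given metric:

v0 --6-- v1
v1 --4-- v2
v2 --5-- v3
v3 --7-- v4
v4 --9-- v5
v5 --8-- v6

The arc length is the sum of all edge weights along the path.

Arc length = 6 + 4 + 5 + 7 + 9 + 8 = 39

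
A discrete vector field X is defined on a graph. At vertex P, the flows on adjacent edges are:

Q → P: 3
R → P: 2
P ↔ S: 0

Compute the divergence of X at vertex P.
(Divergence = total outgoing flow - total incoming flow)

Divergence = sum of outgoing flows = (-3) + (-2) + 0 = -5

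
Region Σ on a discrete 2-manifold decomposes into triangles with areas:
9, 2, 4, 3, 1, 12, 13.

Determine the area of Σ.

9 + 2 + 4 + 3 + 1 + 12 + 13 = 44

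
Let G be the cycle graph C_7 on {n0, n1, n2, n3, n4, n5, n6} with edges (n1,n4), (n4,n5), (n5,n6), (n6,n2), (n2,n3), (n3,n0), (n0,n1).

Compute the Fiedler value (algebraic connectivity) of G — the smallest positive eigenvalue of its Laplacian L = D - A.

The cycle graph C_n has Laplacian eigenvalues λ_k = 2 − 2cos(2πk/n), k = 0, 1, …, n−1. Here n = 7:
k=0: 2 − 2cos(0) = 0.0; k=1: 2 − 2cos(2π/7) = 0.753; k=2: 2 − 2cos(4π/7) = 2.445; k=3: 2 − 2cos(6π/7) = 3.8019; k=4: 2 − 2cos(8π/7) = 3.8019; k=5: 2 − 2cos(10π/7) = 2.445; k=6: 2 − 2cos(12π/7) = 0.753.
Laplacian eigenvalues: [0.0, 0.753, 0.753, 2.445, 2.445, 3.8019, 3.8019]. Algebraic connectivity (smallest non-zero eigenvalue) = 0.753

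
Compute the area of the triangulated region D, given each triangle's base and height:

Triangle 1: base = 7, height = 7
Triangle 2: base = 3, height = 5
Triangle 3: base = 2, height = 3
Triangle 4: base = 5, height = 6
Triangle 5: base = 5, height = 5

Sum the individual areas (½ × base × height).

(1/2)×7×7 + (1/2)×3×5 + (1/2)×2×3 + (1/2)×5×6 + (1/2)×5×5 = 62.5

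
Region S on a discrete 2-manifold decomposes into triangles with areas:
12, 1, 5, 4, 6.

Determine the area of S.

12 + 1 + 5 + 4 + 6 = 28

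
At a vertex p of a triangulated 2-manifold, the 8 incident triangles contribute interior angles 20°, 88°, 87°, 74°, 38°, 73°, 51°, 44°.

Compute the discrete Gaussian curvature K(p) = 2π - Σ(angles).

Sum of angles = 475°. K = 360° - 475° = -115° = -23π/36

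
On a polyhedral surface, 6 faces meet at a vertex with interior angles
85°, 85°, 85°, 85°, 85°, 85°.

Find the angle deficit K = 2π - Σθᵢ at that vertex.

Sum of angles = 510°. K = 360° - 510° = -150° = -5π/6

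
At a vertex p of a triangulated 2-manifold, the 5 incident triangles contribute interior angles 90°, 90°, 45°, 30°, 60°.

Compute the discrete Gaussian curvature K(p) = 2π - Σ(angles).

Sum of angles = 315°. K = 360° - 315° = 45°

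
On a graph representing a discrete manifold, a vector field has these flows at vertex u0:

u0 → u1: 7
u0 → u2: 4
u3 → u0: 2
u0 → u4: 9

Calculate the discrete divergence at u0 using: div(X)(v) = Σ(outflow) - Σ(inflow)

Divergence = sum of outgoing flows = 7 + 4 + (-2) + 9 = 18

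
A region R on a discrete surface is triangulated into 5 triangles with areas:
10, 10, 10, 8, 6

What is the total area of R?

10 + 10 + 10 + 8 + 6 = 44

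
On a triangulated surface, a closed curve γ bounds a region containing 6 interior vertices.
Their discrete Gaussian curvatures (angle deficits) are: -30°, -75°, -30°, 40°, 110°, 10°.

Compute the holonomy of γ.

Holonomy = total enclosed curvature = (-30°) + (-75°) + (-30°) + 40° + 110° + 10° = 25°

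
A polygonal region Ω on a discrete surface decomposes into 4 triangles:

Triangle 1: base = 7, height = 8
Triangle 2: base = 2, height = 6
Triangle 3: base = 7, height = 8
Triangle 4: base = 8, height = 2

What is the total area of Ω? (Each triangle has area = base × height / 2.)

(1/2)×7×8 + (1/2)×2×6 + (1/2)×7×8 + (1/2)×8×2 = 70.0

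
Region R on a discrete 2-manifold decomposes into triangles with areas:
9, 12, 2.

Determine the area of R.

9 + 12 + 2 = 23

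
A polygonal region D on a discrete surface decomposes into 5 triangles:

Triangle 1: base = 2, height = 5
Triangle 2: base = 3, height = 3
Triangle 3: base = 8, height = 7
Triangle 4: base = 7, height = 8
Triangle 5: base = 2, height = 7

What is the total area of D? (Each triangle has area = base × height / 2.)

(1/2)×2×5 + (1/2)×3×3 + (1/2)×8×7 + (1/2)×7×8 + (1/2)×2×7 = 72.5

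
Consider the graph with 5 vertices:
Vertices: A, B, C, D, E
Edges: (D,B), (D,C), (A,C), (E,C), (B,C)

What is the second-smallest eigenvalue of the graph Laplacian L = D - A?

Degrees: deg(A) = 1, deg(B) = 2, deg(C) = 4, deg(D) = 2, deg(E) = 1.
L = D − A with rows/columns ordered (A, B, C, D, E):
  [ 1,  0, -1,  0,  0]
  [ 0,  2, -1, -1,  0]
  [-1, -1,  4, -1, -1]
  [ 0, -1, -1,  2,  0]
  [ 0,  0, -1,  0,  1]
Characteristic polynomial: det(λI − L) = λ(λ − 1)²(λ − 3)(λ − 5).
Roots: λ = 0; (λ − 1) = 0 ⇒ λ = 1 (multiplicity 2); (λ − 3) = 0 ⇒ λ = 3; (λ − 5) = 0 ⇒ λ = 5.
(Check: the roots sum (with multiplicity) to 10, matching trace L = Σdeg = 2·5 = 10.)
Laplacian eigenvalues: [0.0, 1.0, 1.0, 3.0, 5.0]. Algebraic connectivity (smallest non-zero eigenvalue) = 1.0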